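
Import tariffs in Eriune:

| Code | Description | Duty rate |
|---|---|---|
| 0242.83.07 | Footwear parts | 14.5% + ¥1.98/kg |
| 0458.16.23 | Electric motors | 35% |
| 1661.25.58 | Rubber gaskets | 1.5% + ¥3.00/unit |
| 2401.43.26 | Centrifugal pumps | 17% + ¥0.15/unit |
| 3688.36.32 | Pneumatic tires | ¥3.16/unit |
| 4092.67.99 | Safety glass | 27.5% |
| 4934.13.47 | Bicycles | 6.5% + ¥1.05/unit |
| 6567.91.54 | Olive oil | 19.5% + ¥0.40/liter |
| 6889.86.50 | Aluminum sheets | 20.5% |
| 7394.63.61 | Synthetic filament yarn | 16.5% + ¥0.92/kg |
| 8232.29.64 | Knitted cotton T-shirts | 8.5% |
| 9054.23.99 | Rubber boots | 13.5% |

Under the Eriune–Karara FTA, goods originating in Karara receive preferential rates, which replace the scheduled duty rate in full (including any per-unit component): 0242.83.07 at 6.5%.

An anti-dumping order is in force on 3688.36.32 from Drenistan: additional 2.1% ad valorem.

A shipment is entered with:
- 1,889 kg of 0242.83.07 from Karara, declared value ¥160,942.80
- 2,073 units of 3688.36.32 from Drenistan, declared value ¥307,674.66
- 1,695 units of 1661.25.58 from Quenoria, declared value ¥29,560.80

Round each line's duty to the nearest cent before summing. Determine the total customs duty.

¥29,001.54

Line 1 (0242.83.07, Karara, 1,889 kg, ¥160,942.80):
Base rate for 0242.83.07 is 14.5% + ¥1.98/kg.
Origin Karara qualifies under the Eriune–Karara agreement and 0242.83.07 is covered: preferential rate 6.5% applies instead.
Duty = ¥160,942.80 × 6.5% = ¥10,461.28.
Line 2 (3688.36.32, Drenistan, 2,073 units, ¥307,674.66):
Base rate for 3688.36.32 is ¥3.16/unit.
Additional duty on 3688.36.32 from Drenistan: +2.1% ad valorem. Applied ad valorem rate = 2.1%.
Duty = ¥307,674.66 × 2.1% + 2,073 × ¥3.16 = ¥13,011.85.
Line 3 (1661.25.58, Quenoria, 1,695 units, ¥29,560.80):
Base rate for 1661.25.58 is 1.5% + ¥3.00/unit.
Duty = ¥29,560.80 × 1.5% + 1,695 × ¥3.00 = ¥5,528.41.
Total = ¥10,461.28 + ¥13,011.85 + ¥5,528.41 = ¥29,001.54.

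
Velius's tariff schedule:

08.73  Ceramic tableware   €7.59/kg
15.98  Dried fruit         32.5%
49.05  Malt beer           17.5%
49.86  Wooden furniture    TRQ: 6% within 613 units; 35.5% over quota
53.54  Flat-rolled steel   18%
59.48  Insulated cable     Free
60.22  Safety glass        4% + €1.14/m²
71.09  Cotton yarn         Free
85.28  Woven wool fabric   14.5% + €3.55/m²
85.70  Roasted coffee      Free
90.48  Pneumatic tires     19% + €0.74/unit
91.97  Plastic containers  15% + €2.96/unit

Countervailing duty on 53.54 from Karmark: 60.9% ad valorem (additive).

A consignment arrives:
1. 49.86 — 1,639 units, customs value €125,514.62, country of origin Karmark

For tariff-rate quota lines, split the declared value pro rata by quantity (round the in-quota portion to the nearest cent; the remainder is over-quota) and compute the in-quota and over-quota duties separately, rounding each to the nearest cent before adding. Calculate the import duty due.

€30,709.34

Line 1 (49.86, Karmark, 1,639 units, €125,514.62):
Code 49.86 is under a tariff-rate quota (threshold 613 units). In-quota: 613 units at 6%; over-quota: 1,026 units at 35.5%.
Pro-rata value split: in-quota = €125,514.62 × 613/1,639 = €46,943.54; over-quota = €125,514.62 − €46,943.54 = €78,571.08.
In-quota duty = €46,943.54 × 6% = €2,816.61. Over-quota duty = €78,571.08 × 35.5% = €27,892.73.
Line duty = €2,816.61 + €27,892.73 = €30,709.34.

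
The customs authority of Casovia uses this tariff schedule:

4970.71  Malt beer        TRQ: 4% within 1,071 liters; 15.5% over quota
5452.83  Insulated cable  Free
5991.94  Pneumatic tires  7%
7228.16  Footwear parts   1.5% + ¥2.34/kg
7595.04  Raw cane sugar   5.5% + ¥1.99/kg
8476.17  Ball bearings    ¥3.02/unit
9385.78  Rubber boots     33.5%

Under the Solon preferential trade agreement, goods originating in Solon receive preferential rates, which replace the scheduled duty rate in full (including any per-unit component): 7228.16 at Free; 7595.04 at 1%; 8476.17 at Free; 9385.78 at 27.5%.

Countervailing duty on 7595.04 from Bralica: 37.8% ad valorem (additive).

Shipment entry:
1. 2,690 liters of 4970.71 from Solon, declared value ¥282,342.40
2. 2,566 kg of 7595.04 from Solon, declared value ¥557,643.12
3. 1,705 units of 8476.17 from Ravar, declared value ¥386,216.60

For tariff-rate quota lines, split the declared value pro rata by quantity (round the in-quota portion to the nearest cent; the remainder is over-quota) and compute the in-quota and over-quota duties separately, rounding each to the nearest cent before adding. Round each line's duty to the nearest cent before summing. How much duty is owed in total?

¥41,561.21

Line 1 (4970.71, Solon, 2,690 liters, ¥282,342.40):
Code 4970.71 is under a tariff-rate quota (threshold 1,071 liters). In-quota: 1,071 liters at 4%; over-quota: 1,619 liters at 15.5%.
Pro-rata value split: in-quota = ¥282,342.40 × 1,071/2,690 = ¥112,412.16; over-quota = ¥282,342.40 − ¥112,412.16 = ¥169,930.24.
In-quota duty = ¥112,412.16 × 4% = ¥4,496.49. Over-quota duty = ¥169,930.24 × 15.5% = ¥26,339.19.
Line duty = ¥4,496.49 + ¥26,339.19 = ¥30,835.68.
Line 2 (7595.04, Solon, 2,566 kg, ¥557,643.12):
Base rate for 7595.04 is 5.5% + ¥1.99/kg.
Origin Solon qualifies under the Casovia–Solon agreement and 7595.04 is covered: preferential rate 1% applies instead.
The additional-duty order on 7595.04 targets Bralica, not Solon; it does not apply.
Duty = ¥557,643.12 × 1% = ¥5,576.43.
Line 3 (8476.17, Ravar, 1,705 units, ¥386,216.60):
Base rate for 8476.17 is ¥3.02/unit.
8476.17 has an FTA preferential rate, but origin Ravar is not Solon; base rate stands.
Duty = 1,705 × ¥3.02 = ¥5,149.10.
Total = ¥30,835.68 + ¥5,576.43 + ¥5,149.10 = ¥41,561.21.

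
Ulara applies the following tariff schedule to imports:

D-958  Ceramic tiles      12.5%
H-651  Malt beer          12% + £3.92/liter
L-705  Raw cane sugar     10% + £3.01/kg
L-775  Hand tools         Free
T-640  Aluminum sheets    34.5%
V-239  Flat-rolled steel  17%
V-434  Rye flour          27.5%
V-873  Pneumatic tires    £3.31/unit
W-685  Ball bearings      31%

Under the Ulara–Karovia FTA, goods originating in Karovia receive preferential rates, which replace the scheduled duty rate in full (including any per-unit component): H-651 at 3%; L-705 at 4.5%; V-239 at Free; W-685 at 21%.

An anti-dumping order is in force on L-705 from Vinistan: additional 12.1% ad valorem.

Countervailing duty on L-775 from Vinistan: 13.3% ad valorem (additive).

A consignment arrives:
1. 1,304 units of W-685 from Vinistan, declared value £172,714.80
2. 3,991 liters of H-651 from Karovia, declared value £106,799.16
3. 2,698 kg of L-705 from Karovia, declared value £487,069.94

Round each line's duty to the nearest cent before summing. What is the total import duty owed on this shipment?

£78,663.71

Line 1 (W-685, Vinistan, 1,304 units, £172,714.80):
Base rate for W-685 is 31%.
W-685 has an FTA preferential rate, but origin Vinistan is not Karovia; base rate stands.
Duty = £172,714.80 × 31% = £53,541.59.
Line 2 (H-651, Karovia, 3,991 liters, £106,799.16):
Base rate for H-651 is 12% + £3.92/liter.
Origin Karovia qualifies under the Ulara–Karovia agreement and H-651 is covered: preferential rate 3% applies instead.
Duty = £106,799.16 × 3% = £3,203.97.
Line 3 (L-705, Karovia, 2,698 kg, £487,069.94):
Base rate for L-705 is 10% + £3.01/kg.
Origin Karovia qualifies under the Ulara–Karovia agreement and L-705 is covered: preferential rate 4.5% applies instead.
The additional-duty order on L-705 targets Vinistan, not Karovia; it does not apply.
Duty = £487,069.94 × 4.5% = £21,918.15.
Total = £53,541.59 + £3,203.97 + £21,918.15 = £78,663.71.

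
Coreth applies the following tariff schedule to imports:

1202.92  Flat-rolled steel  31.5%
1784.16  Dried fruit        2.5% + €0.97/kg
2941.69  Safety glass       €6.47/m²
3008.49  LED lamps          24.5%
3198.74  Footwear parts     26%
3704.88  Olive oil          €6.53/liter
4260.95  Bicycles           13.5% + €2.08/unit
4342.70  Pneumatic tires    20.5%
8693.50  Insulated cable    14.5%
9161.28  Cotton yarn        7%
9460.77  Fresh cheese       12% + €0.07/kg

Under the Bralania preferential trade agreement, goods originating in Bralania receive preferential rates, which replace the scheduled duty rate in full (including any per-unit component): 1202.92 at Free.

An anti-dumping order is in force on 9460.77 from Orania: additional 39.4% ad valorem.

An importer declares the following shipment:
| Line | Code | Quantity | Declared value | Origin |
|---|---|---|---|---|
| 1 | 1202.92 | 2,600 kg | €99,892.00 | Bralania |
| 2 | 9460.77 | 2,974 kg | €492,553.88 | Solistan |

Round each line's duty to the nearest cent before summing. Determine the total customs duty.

€59,314.65

Line 1 (1202.92, Bralania, 2,600 kg, €99,892.00):
Base rate for 1202.92 is 31.5%.
Origin Bralania qualifies under the Coreth–Bralania agreement and 1202.92 is covered: preferential rate Free applies instead.
Duty = €99,892.00 × 0% = €0.00.
Line 2 (9460.77, Solistan, 2,974 kg, €492,553.88):
Base rate for 9460.77 is 12% + €0.07/kg.
The additional-duty order on 9460.77 targets Orania, not Solistan; it does not apply.
Duty = €492,553.88 × 12% + 2,974 × €0.07 = €59,314.65.
Total = €0.00 + €59,314.65 = €59,314.65.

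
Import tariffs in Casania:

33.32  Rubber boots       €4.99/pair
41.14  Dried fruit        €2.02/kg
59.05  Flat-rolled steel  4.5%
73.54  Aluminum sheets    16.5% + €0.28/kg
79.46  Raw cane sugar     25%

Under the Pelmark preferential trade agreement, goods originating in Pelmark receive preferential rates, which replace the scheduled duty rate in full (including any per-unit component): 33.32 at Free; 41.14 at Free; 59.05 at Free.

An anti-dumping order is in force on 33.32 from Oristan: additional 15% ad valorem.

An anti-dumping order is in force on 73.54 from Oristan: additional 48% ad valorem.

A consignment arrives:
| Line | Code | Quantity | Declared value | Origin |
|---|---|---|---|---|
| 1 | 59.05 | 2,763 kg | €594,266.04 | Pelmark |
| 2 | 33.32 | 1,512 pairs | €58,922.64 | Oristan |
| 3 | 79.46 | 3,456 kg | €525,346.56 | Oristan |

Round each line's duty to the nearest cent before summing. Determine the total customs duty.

Line 1 (59.05, Pelmark, 2,763 kg, €594,266.04):
Base rate for 59.05 is 4.5%.
Origin Pelmark qualifies under the Casania–Pelmark agreement and 59.05 is covered: preferential rate Free applies instead.
Duty = €594,266.04 × 0% = €0.00.
Line 2 (33.32, Oristan, 1,512 pairs, €58,922.64):
Base rate for 33.32 is €4.99/pair.
33.32 has an FTA preferential rate, but origin Oristan is not Pelmark; base rate stands.
Additional duty on 33.32 from Oristan: +15% ad valorem. Applied ad valorem rate = 15%.
Duty = €58,922.64 × 15% + 1,512 × €4.99 = €16,383.28.
Line 3 (79.46, Oristan, 3,456 kg, €525,346.56):
Base rate for 79.46 is 25%.
Duty = €525,346.56 × 25% = €131,336.64.
Total = €0.00 + €16,383.28 + €131,336.64 = €147,719.92.

€147,719.92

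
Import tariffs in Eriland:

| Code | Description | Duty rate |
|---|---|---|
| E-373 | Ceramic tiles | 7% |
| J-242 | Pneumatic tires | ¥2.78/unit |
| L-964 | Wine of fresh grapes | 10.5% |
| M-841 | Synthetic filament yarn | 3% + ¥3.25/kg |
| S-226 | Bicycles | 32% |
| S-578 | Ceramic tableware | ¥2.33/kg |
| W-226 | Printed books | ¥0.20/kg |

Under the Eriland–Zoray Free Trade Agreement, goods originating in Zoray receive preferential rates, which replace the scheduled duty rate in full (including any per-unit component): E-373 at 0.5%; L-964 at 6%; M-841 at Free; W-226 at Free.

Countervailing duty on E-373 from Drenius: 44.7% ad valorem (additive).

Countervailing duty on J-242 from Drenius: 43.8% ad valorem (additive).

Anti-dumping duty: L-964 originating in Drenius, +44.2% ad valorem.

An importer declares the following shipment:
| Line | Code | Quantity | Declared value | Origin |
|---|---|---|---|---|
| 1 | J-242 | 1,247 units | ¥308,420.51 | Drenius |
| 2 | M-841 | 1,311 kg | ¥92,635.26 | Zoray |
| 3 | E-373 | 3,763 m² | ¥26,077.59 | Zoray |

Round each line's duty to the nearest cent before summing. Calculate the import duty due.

Line 1 (J-242, Drenius, 1,247 units, ¥308,420.51):
Base rate for J-242 is ¥2.78/unit.
Additional duty on J-242 from Drenius: +43.8% ad valorem. Applied ad valorem rate = 43.8%.
Duty = ¥308,420.51 × 43.8% + 1,247 × ¥2.78 = ¥138,554.84.
Line 2 (M-841, Zoray, 1,311 kg, ¥92,635.26):
Base rate for M-841 is 3% + ¥3.25/kg.
Origin Zoray qualifies under the Eriland–Zoray agreement and M-841 is covered: preferential rate Free applies instead.
Duty = ¥92,635.26 × 0% = ¥0.00.
Line 3 (E-373, Zoray, 3,763 m², ¥26,077.59):
Base rate for E-373 is 7%.
Origin Zoray qualifies under the Eriland–Zoray agreement and E-373 is covered: preferential rate 0.5% applies instead.
The additional-duty order on E-373 targets Drenius, not Zoray; it does not apply.
Duty = ¥26,077.59 × 0.5% = ¥130.39.
Total = ¥138,554.84 + ¥0.00 + ¥130.39 = ¥138,685.23.

¥138,685.23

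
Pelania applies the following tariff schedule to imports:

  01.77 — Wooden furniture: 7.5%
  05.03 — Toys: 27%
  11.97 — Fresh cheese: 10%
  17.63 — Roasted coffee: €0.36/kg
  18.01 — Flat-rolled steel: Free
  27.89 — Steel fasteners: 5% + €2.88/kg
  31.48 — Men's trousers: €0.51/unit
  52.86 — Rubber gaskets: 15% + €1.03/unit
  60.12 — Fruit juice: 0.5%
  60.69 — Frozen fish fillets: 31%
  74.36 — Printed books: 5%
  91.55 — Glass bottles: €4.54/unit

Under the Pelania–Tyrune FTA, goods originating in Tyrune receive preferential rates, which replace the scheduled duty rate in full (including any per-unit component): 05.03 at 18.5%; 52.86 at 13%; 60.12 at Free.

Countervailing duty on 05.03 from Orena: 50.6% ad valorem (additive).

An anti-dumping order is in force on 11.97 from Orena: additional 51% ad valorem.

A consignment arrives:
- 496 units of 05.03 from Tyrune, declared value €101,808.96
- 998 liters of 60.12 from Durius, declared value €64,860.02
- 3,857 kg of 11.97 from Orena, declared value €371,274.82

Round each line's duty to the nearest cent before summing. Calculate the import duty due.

€245,636.60

Line 1 (05.03, Tyrune, 496 units, €101,808.96):
Base rate for 05.03 is 27%.
Origin Tyrune qualifies under the Pelania–Tyrune agreement and 05.03 is covered: preferential rate 18.5% applies instead.
The additional-duty order on 05.03 targets Orena, not Tyrune; it does not apply.
Duty = €101,808.96 × 18.5% = €18,834.66.
Line 2 (60.12, Durius, 998 liters, €64,860.02):
Base rate for 60.12 is 0.5%.
60.12 has an FTA preferential rate, but origin Durius is not Tyrune; base rate stands.
Duty = €64,860.02 × 0.5% = €324.30.
Line 3 (11.97, Orena, 3,857 kg, €371,274.82):
Base rate for 11.97 is 10%.
Additional duty on 11.97 from Orena: +51%. Applied ad valorem rate: 10% + 51% = 61%.
Duty = €371,274.82 × 61% = €226,477.64.
Total = €18,834.66 + €324.30 + €226,477.64 = €245,636.60.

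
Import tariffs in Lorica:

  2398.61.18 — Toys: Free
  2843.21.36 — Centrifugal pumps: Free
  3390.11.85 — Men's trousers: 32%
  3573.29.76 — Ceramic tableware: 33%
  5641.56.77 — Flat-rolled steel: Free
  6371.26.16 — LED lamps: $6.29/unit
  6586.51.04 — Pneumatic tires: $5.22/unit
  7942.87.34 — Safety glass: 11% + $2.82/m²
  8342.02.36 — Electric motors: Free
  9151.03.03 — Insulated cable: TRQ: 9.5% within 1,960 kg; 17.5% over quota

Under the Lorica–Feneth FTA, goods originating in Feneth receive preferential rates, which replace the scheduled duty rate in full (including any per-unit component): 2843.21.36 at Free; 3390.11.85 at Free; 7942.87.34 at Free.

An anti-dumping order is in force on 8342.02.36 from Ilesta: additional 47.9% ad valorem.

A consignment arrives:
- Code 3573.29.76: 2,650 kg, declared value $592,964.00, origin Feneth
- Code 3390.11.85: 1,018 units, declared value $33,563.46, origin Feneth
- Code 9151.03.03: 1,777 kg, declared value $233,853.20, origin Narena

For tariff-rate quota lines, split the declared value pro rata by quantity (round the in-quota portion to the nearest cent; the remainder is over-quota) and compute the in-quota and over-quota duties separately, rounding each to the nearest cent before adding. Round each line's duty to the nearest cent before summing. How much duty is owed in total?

Line 1 (3573.29.76, Feneth, 2,650 kg, $592,964.00):
Base rate for 3573.29.76 is 33%.
Origin Feneth is the FTA partner but 3573.29.76 is not on the preference list; base rate stands.
Duty = $592,964.00 × 33% = $195,678.12.
Line 2 (3390.11.85, Feneth, 1,018 units, $33,563.46):
Base rate for 3390.11.85 is 32%.
Origin Feneth qualifies under the Lorica–Feneth agreement and 3390.11.85 is covered: preferential rate Free applies instead.
Duty = $33,563.46 × 0% = $0.00.
Line 3 (9151.03.03, Narena, 1,777 kg, $233,853.20):
Code 9151.03.03 is under a tariff-rate quota (threshold 1,960 kg). Quantity 1,777 kg is within the quota, so the in-quota rate 9.5% applies to the full value.
Duty = $233,853.20 × 9.5% = $22,216.05.
Total = $195,678.12 + $0.00 + $22,216.05 = $217,894.17.

$217,894.17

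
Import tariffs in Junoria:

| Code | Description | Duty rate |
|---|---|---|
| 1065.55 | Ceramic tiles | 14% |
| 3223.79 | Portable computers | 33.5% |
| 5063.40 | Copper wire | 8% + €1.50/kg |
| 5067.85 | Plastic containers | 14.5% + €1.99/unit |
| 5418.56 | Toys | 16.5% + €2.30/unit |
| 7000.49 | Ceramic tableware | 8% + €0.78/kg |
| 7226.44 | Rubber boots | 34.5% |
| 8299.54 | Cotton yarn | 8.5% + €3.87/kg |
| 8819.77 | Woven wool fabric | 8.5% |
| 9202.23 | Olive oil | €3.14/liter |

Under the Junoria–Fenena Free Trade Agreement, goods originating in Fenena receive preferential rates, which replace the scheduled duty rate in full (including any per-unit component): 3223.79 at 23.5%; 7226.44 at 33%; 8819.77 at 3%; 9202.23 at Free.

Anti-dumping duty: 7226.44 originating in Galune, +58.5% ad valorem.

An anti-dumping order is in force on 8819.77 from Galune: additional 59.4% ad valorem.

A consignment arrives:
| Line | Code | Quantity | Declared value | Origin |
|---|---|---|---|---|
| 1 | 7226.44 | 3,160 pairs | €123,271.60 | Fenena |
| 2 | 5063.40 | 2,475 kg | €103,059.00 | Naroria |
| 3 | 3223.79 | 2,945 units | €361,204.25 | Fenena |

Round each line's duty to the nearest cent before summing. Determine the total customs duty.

Line 1 (7226.44, Fenena, 3,160 pairs, €123,271.60):
Base rate for 7226.44 is 34.5%.
Origin Fenena qualifies under the Junoria–Fenena agreement and 7226.44 is covered: preferential rate 33% applies instead.
The additional-duty order on 7226.44 targets Galune, not Fenena; it does not apply.
Duty = €123,271.60 × 33% = €40,679.63.
Line 2 (5063.40, Naroria, 2,475 kg, €103,059.00):
Base rate for 5063.40 is 8% + €1.50/kg.
Duty = €103,059.00 × 8% + 2,475 × €1.50 = €11,957.22.
Line 3 (3223.79, Fenena, 2,945 units, €361,204.25):
Base rate for 3223.79 is 33.5%.
Origin Fenena qualifies under the Junoria–Fenena agreement and 3223.79 is covered: preferential rate 23.5% applies instead.
Duty = €361,204.25 × 23.5% = €84,883.00.
Total = €40,679.63 + €11,957.22 + €84,883.00 = €137,519.85.

€137,519.85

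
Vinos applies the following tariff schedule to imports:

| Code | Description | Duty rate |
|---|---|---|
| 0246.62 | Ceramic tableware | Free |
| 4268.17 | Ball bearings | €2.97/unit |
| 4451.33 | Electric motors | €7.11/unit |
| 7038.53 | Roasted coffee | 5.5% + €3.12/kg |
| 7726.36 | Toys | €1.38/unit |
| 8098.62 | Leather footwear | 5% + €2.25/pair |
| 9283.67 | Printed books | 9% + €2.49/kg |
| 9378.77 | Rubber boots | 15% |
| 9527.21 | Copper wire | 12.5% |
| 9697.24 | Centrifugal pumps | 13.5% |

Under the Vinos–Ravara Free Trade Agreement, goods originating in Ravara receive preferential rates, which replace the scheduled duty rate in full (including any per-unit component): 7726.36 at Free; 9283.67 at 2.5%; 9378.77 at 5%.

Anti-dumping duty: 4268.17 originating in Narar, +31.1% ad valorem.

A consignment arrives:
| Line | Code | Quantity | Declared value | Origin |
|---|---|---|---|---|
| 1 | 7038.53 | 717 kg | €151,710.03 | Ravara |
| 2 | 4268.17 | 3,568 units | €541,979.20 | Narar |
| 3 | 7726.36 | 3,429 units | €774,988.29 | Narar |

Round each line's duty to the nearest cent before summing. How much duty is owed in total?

€194,465.60

Line 1 (7038.53, Ravara, 717 kg, €151,710.03):
Base rate for 7038.53 is 5.5% + €3.12/kg.
Origin Ravara is the FTA partner but 7038.53 is not on the preference list; base rate stands.
Duty = €151,710.03 × 5.5% + 717 × €3.12 = €10,581.09.
Line 2 (4268.17, Narar, 3,568 units, €541,979.20):
Base rate for 4268.17 is €2.97/unit.
Additional duty on 4268.17 from Narar: +31.1% ad valorem. Applied ad valorem rate = 31.1%.
Duty = €541,979.20 × 31.1% + 3,568 × €2.97 = €179,152.49.
Line 3 (7726.36, Narar, 3,429 units, €774,988.29):
Base rate for 7726.36 is €1.38/unit.
7726.36 has an FTA preferential rate, but origin Narar is not Ravara; base rate stands.
Duty = 3,429 × €1.38 = €4,732.02.
Total = €10,581.09 + €179,152.49 + €4,732.02 = €194,465.60.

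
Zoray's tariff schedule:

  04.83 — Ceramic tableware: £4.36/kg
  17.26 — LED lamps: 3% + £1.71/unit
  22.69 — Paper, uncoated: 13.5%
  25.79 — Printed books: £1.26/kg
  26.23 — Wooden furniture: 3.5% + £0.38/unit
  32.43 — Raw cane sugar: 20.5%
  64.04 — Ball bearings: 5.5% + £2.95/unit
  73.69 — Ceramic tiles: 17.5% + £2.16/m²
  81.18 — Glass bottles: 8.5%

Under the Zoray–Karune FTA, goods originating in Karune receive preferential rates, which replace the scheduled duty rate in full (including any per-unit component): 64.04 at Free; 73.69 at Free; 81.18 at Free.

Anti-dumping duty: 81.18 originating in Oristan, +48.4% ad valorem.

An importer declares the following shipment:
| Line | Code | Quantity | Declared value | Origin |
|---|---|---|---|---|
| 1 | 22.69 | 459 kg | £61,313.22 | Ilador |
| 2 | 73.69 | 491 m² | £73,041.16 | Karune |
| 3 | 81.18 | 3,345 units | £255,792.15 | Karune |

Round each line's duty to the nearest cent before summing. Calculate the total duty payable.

£8,277.28

Line 1 (22.69, Ilador, 459 kg, £61,313.22):
Base rate for 22.69 is 13.5%.
Duty = £61,313.22 × 13.5% = £8,277.28.
Line 2 (73.69, Karune, 491 m², £73,041.16):
Base rate for 73.69 is 17.5% + £2.16/m².
Origin Karune qualifies under the Zoray–Karune agreement and 73.69 is covered: preferential rate Free applies instead.
Duty = £73,041.16 × 0% = £0.00.
Line 3 (81.18, Karune, 3,345 units, £255,792.15):
Base rate for 81.18 is 8.5%.
Origin Karune qualifies under the Zoray–Karune agreement and 81.18 is covered: preferential rate Free applies instead.
The additional-duty order on 81.18 targets Oristan, not Karune; it does not apply.
Duty = £255,792.15 × 0% = £0.00.
Total = £8,277.28 + £0.00 + £0.00 = £8,277.28.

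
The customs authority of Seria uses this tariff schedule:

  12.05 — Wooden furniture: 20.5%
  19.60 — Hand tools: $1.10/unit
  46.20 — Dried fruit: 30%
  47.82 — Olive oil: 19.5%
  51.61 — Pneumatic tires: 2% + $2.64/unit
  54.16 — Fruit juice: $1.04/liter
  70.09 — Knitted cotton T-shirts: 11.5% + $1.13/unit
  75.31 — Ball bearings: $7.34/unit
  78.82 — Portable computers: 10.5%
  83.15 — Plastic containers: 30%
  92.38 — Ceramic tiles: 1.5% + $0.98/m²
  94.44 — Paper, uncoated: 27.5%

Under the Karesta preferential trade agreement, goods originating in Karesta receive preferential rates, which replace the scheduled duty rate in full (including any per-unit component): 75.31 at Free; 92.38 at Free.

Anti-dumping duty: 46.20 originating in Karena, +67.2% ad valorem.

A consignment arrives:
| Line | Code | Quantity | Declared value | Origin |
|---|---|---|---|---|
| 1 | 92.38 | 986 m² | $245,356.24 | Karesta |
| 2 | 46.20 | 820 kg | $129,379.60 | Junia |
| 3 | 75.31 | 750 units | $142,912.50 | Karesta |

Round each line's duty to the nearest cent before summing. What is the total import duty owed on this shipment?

Line 1 (92.38, Karesta, 986 m², $245,356.24):
Base rate for 92.38 is 1.5% + $0.98/m².
Origin Karesta qualifies under the Seria–Karesta agreement and 92.38 is covered: preferential rate Free applies instead.
Duty = $245,356.24 × 0% = $0.00.
Line 2 (46.20, Junia, 820 kg, $129,379.60):
Base rate for 46.20 is 30%.
The additional-duty order on 46.20 targets Karena, not Junia; it does not apply.
Duty = $129,379.60 × 30% = $38,813.88.
Line 3 (75.31, Karesta, 750 units, $142,912.50):
Base rate for 75.31 is $7.34/unit.
Origin Karesta qualifies under the Seria–Karesta agreement and 75.31 is covered: preferential rate Free applies instead.
Duty = $142,912.50 × 0% = $0.00.
Total = $0.00 + $38,813.88 + $0.00 = $38,813.88.

$38,813.88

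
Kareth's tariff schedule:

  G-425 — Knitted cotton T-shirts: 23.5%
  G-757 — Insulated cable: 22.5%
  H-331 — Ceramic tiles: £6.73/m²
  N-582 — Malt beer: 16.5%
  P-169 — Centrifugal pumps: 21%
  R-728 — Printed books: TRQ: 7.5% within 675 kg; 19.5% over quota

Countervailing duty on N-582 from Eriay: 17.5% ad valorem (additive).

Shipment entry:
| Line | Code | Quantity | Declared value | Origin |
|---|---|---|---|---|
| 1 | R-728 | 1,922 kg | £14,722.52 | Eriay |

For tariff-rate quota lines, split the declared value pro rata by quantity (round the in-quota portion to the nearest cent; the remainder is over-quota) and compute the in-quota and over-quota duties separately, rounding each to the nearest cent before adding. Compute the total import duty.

£2,250.43

Line 1 (R-728, Eriay, 1,922 kg, £14,722.52):
Code R-728 is under a tariff-rate quota (threshold 675 kg). In-quota: 675 kg at 7.5%; over-quota: 1,247 kg at 19.5%.
Pro-rata value split: in-quota = £14,722.52 × 675/1,922 = £5,170.50; over-quota = £14,722.52 − £5,170.50 = £9,552.02.
In-quota duty = £5,170.50 × 7.5% = £387.79. Over-quota duty = £9,552.02 × 19.5% = £1,862.64.
Line duty = £387.79 + £1,862.64 = £2,250.43.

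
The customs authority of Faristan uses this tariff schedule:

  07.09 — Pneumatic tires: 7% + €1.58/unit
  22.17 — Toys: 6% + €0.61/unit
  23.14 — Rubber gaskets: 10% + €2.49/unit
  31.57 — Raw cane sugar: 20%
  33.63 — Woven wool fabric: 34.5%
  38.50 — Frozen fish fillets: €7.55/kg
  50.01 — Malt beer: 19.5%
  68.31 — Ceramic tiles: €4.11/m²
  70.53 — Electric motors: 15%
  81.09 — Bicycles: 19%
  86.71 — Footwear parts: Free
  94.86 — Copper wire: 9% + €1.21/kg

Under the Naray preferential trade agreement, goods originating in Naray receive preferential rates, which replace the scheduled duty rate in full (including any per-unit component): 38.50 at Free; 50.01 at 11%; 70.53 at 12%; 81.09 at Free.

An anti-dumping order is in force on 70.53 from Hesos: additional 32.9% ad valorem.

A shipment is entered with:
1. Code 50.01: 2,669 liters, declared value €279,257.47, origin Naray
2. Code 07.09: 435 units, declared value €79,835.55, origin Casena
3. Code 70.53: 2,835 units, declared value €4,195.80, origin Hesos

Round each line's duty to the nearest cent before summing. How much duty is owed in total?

Line 1 (50.01, Naray, 2,669 liters, €279,257.47):
Base rate for 50.01 is 19.5%.
Origin Naray qualifies under the Faristan–Naray agreement and 50.01 is covered: preferential rate 11% applies instead.
Duty = €279,257.47 × 11% = €30,718.32.
Line 2 (07.09, Casena, 435 units, €79,835.55):
Base rate for 07.09 is 7% + €1.58/unit.
Duty = €79,835.55 × 7% + 435 × €1.58 = €6,275.79.
Line 3 (70.53, Hesos, 2,835 units, €4,195.80):
Base rate for 70.53 is 15%.
70.53 has an FTA preferential rate, but origin Hesos is not Naray; base rate stands.
Additional duty on 70.53 from Hesos: +32.9%. Applied ad valorem rate: 15% + 32.9% = 47.9%.
Duty = €4,195.80 × 47.9% = €2,009.79.
Total = €30,718.32 + €6,275.79 + €2,009.79 = €39,003.90.

€39,003.90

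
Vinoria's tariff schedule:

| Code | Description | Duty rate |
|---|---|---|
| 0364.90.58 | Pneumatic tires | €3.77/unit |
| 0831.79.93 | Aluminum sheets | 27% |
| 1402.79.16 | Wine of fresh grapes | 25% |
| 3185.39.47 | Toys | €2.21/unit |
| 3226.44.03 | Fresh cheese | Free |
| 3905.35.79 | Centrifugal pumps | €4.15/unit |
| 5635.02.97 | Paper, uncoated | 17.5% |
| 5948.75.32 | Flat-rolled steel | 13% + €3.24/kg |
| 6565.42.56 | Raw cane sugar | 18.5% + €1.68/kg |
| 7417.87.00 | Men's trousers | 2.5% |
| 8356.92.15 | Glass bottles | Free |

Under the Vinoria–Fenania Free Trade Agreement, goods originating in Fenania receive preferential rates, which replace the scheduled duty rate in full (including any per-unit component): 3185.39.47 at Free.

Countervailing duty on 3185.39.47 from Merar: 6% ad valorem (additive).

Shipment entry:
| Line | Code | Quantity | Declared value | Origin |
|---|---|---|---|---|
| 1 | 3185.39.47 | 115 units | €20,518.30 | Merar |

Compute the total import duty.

Line 1 (3185.39.47, Merar, 115 units, €20,518.30):
Base rate for 3185.39.47 is €2.21/unit.
3185.39.47 has an FTA preferential rate, but origin Merar is not Fenania; base rate stands.
Additional duty on 3185.39.47 from Merar: +6% ad valorem. Applied ad valorem rate = 6%.
Duty = €20,518.30 × 6% + 115 × €2.21 = €1,485.25.

€1,485.25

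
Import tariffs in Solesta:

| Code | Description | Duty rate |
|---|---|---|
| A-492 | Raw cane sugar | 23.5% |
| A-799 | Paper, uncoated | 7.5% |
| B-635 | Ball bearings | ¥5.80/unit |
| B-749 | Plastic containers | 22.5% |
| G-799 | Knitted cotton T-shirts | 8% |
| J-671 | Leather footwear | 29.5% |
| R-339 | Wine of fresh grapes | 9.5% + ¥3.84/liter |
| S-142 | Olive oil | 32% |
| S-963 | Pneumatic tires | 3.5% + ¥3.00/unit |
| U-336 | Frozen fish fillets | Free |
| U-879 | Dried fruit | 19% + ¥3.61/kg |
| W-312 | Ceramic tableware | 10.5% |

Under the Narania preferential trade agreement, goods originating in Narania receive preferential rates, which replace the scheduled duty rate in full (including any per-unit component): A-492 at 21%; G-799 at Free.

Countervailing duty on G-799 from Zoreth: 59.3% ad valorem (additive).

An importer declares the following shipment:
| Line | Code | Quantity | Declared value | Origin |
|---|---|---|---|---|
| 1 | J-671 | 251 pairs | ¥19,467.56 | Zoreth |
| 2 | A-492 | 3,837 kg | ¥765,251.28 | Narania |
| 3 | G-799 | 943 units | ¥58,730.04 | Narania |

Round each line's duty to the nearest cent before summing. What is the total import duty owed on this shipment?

¥166,445.70

Line 1 (J-671, Zoreth, 251 pairs, ¥19,467.56):
Base rate for J-671 is 29.5%.
Duty = ¥19,467.56 × 29.5% = ¥5,742.93.
Line 2 (A-492, Narania, 3,837 kg, ¥765,251.28):
Base rate for A-492 is 23.5%.
Origin Narania qualifies under the Solesta–Narania agreement and A-492 is covered: preferential rate 21% applies instead.
Duty = ¥765,251.28 × 21% = ¥160,702.77.
Line 3 (G-799, Narania, 943 units, ¥58,730.04):
Base rate for G-799 is 8%.
Origin Narania qualifies under the Solesta–Narania agreement and G-799 is covered: preferential rate Free applies instead.
The additional-duty order on G-799 targets Zoreth, not Narania; it does not apply.
Duty = ¥58,730.04 × 0% = ¥0.00.
Total = ¥5,742.93 + ¥160,702.77 + ¥0.00 = ¥166,445.70.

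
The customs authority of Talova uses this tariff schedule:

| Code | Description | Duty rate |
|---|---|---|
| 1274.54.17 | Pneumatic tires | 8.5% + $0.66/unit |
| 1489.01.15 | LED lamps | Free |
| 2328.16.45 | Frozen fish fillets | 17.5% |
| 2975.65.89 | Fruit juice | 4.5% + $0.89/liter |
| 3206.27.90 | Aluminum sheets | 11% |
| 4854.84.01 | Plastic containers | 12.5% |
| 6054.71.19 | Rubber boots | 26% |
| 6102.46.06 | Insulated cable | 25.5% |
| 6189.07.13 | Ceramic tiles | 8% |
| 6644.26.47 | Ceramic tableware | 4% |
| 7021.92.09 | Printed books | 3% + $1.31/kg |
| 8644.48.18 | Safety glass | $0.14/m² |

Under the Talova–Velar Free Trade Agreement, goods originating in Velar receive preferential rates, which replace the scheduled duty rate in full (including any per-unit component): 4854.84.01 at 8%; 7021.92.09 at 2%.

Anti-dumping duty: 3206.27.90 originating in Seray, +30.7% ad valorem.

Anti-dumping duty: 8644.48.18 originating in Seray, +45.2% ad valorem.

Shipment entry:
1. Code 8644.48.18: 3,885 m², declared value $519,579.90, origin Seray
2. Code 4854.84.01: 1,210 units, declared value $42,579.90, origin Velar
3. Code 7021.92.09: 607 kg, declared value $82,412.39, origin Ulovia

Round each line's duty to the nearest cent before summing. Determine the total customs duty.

$242,067.94

Line 1 (8644.48.18, Seray, 3,885 m², $519,579.90):
Base rate for 8644.48.18 is $0.14/m².
Additional duty on 8644.48.18 from Seray: +45.2% ad valorem. Applied ad valorem rate = 45.2%.
Duty = $519,579.90 × 45.2% + 3,885 × $0.14 = $235,394.01.
Line 2 (4854.84.01, Velar, 1,210 units, $42,579.90):
Base rate for 4854.84.01 is 12.5%.
Origin Velar qualifies under the Talova–Velar agreement and 4854.84.01 is covered: preferential rate 8% applies instead.
Duty = $42,579.90 × 8% = $3,406.39.
Line 3 (7021.92.09, Ulovia, 607 kg, $82,412.39):
Base rate for 7021.92.09 is 3% + $1.31/kg.
7021.92.09 has an FTA preferential rate, but origin Ulovia is not Velar; base rate stands.
Duty = $82,412.39 × 3% + 607 × $1.31 = $3,267.54.
Total = $235,394.01 + $3,406.39 + $3,267.54 = $242,067.94.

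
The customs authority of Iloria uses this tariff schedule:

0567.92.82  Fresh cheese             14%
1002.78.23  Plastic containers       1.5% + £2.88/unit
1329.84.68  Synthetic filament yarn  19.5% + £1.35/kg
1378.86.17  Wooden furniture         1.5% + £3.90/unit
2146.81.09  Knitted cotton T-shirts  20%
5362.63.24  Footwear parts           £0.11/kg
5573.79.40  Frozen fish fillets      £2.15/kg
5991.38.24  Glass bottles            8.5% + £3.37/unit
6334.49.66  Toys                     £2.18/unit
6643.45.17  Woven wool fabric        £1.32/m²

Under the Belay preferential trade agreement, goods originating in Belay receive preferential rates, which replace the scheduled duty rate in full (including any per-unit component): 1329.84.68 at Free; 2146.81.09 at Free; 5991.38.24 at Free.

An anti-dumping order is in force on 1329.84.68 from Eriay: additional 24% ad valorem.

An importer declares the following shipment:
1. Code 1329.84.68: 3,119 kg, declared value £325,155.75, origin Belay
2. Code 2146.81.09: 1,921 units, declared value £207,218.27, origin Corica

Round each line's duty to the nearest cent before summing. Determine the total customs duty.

Line 1 (1329.84.68, Belay, 3,119 kg, £325,155.75):
Base rate for 1329.84.68 is 19.5% + £1.35/kg.
Origin Belay qualifies under the Iloria–Belay agreement and 1329.84.68 is covered: preferential rate Free applies instead.
The additional-duty order on 1329.84.68 targets Eriay, not Belay; it does not apply.
Duty = £325,155.75 × 0% = £0.00.
Line 2 (2146.81.09, Corica, 1,921 units, £207,218.27):
Base rate for 2146.81.09 is 20%.
2146.81.09 has an FTA preferential rate, but origin Corica is not Belay; base rate stands.
Duty = £207,218.27 × 20% = £41,443.65.
Total = £0.00 + £41,443.65 = £41,443.65.

£41,443.65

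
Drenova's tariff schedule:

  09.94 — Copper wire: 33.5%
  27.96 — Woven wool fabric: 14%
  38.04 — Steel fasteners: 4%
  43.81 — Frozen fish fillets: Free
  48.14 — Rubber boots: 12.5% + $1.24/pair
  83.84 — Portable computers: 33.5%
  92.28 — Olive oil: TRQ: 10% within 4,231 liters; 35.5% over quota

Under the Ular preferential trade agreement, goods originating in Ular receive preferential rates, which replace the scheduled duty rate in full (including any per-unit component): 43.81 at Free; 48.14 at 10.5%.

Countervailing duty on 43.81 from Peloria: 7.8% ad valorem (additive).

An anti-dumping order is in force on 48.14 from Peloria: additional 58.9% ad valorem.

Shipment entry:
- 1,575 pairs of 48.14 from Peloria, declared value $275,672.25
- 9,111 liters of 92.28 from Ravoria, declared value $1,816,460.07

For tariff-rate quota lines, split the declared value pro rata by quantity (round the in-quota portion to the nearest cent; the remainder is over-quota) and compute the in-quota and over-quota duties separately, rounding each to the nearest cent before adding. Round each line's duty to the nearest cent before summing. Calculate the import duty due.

$628,525.03

Line 1 (48.14, Peloria, 1,575 pairs, $275,672.25):
Base rate for 48.14 is 12.5% + $1.24/pair.
48.14 has an FTA preferential rate, but origin Peloria is not Ular; base rate stands.
Additional duty on 48.14 from Peloria: +58.9%. Applied ad valorem rate: 12.5% + 58.9% = 71.4%.
Duty = $275,672.25 × 71.4% + 1,575 × $1.24 = $198,782.99.
Line 2 (92.28, Ravoria, 9,111 liters, $1,816,460.07):
Code 92.28 is under a tariff-rate quota (threshold 4,231 liters). In-quota: 4,231 liters at 10%; over-quota: 4,880 liters at 35.5%.
Pro-rata value split: in-quota = $1,816,460.07 × 4,231/9,111 = $843,534.47; over-quota = $1,816,460.07 − $843,534.47 = $972,925.60.
In-quota duty = $843,534.47 × 10% = $84,353.45. Over-quota duty = $972,925.60 × 35.5% = $345,388.59.
Line duty = $84,353.45 + $345,388.59 = $429,742.04.
Total = $198,782.99 + $429,742.04 = $628,525.03.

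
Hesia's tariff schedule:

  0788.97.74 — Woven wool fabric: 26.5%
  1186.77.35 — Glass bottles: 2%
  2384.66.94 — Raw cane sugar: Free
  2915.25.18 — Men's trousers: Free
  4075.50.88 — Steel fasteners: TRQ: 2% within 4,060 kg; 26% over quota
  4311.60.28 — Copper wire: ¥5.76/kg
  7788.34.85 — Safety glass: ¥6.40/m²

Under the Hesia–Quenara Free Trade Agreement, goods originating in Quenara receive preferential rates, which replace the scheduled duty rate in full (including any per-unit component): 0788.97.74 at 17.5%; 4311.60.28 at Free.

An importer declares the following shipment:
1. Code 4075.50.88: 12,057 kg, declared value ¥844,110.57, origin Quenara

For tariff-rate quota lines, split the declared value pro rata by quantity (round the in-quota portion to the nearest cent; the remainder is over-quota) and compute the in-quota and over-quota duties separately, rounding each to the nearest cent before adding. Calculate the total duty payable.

¥151,251.00

Line 1 (4075.50.88, Quenara, 12,057 kg, ¥844,110.57):
Code 4075.50.88 is under a tariff-rate quota (threshold 4,060 kg). In-quota: 4,060 kg at 2%; over-quota: 7,997 kg at 26%.
Pro-rata value split: in-quota = ¥844,110.57 × 4,060/12,057 = ¥284,240.60; over-quota = ¥844,110.57 − ¥284,240.60 = ¥559,869.97.
In-quota duty = ¥284,240.60 × 2% = ¥5,684.81. Over-quota duty = ¥559,869.97 × 26% = ¥145,566.19.
Line duty = ¥5,684.81 + ¥145,566.19 = ¥151,251.00.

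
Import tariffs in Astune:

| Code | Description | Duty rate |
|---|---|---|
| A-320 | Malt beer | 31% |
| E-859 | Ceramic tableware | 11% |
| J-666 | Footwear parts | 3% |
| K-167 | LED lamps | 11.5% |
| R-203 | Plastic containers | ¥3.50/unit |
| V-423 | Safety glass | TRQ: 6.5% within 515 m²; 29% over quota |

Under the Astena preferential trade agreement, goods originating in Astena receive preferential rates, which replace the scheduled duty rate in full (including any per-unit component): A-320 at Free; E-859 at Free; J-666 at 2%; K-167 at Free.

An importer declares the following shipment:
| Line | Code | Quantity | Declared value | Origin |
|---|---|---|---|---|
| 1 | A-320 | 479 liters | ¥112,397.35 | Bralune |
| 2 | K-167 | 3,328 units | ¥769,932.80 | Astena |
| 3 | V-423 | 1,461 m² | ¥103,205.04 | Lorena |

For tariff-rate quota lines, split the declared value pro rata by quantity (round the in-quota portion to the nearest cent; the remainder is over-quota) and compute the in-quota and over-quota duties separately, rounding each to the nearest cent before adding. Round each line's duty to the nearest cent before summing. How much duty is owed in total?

¥56,587.23

Line 1 (A-320, Bralune, 479 liters, ¥112,397.35):
Base rate for A-320 is 31%.
A-320 has an FTA preferential rate, but origin Bralune is not Astena; base rate stands.
Duty = ¥112,397.35 × 31% = ¥34,843.18.
Line 2 (K-167, Astena, 3,328 units, ¥769,932.80):
Base rate for K-167 is 11.5%.
Origin Astena qualifies under the Astune–Astena agreement and K-167 is covered: preferential rate Free applies instead.
Duty = ¥769,932.80 × 0% = ¥0.00.
Line 3 (V-423, Lorena, 1,461 m², ¥103,205.04):
Code V-423 is under a tariff-rate quota (threshold 515 m²). In-quota: 515 m² at 6.5%; over-quota: 946 m² at 29%.
Pro-rata value split: in-quota = ¥103,205.04 × 515/1,461 = ¥36,379.60; over-quota = ¥103,205.04 − ¥36,379.60 = ¥66,825.44.
In-quota duty = ¥36,379.60 × 6.5% = ¥2,364.67. Over-quota duty = ¥66,825.44 × 29% = ¥19,379.38.
Line duty = ¥2,364.67 + ¥19,379.38 = ¥21,744.05.
Total = ¥34,843.18 + ¥0.00 + ¥21,744.05 = ¥56,587.23.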